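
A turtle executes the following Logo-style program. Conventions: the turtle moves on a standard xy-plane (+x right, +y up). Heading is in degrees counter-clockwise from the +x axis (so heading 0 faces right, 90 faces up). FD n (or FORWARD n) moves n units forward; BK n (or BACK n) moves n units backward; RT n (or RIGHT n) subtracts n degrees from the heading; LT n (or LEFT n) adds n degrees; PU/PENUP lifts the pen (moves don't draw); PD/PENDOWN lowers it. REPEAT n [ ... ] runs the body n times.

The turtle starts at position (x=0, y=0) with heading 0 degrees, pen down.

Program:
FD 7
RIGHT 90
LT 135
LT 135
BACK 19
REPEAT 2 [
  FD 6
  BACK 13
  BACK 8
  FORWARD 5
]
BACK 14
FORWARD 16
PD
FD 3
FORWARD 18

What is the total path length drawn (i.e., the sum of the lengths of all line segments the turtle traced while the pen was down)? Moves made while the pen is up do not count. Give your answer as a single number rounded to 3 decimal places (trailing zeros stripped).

Answer: 141

Derivation:
Executing turtle program step by step:
Start: pos=(0,0), heading=0, pen down
FD 7: (0,0) -> (7,0) [heading=0, draw]
RT 90: heading 0 -> 270
LT 135: heading 270 -> 45
LT 135: heading 45 -> 180
BK 19: (7,0) -> (26,0) [heading=180, draw]
REPEAT 2 [
  -- iteration 1/2 --
  FD 6: (26,0) -> (20,0) [heading=180, draw]
  BK 13: (20,0) -> (33,0) [heading=180, draw]
  BK 8: (33,0) -> (41,0) [heading=180, draw]
  FD 5: (41,0) -> (36,0) [heading=180, draw]
  -- iteration 2/2 --
  FD 6: (36,0) -> (30,0) [heading=180, draw]
  BK 13: (30,0) -> (43,0) [heading=180, draw]
  BK 8: (43,0) -> (51,0) [heading=180, draw]
  FD 5: (51,0) -> (46,0) [heading=180, draw]
]
BK 14: (46,0) -> (60,0) [heading=180, draw]
FD 16: (60,0) -> (44,0) [heading=180, draw]
PD: pen down
FD 3: (44,0) -> (41,0) [heading=180, draw]
FD 18: (41,0) -> (23,0) [heading=180, draw]
Final: pos=(23,0), heading=180, 14 segment(s) drawn

Segment lengths:
  seg 1: (0,0) -> (7,0), length = 7
  seg 2: (7,0) -> (26,0), length = 19
  seg 3: (26,0) -> (20,0), length = 6
  seg 4: (20,0) -> (33,0), length = 13
  seg 5: (33,0) -> (41,0), length = 8
  seg 6: (41,0) -> (36,0), length = 5
  seg 7: (36,0) -> (30,0), length = 6
  seg 8: (30,0) -> (43,0), length = 13
  seg 9: (43,0) -> (51,0), length = 8
  seg 10: (51,0) -> (46,0), length = 5
  seg 11: (46,0) -> (60,0), length = 14
  seg 12: (60,0) -> (44,0), length = 16
  seg 13: (44,0) -> (41,0), length = 3
  seg 14: (41,0) -> (23,0), length = 18
Total = 141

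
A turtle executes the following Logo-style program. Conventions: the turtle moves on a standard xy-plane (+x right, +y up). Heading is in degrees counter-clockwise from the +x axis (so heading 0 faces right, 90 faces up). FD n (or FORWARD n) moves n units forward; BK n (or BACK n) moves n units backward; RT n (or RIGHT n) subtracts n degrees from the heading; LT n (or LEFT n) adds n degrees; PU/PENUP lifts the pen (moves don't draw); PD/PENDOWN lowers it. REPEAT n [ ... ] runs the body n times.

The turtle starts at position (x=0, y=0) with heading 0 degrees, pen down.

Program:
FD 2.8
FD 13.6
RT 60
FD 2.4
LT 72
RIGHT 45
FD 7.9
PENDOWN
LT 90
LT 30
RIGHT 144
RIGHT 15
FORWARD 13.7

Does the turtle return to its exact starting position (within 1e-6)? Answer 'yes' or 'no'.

Answer: no

Derivation:
Executing turtle program step by step:
Start: pos=(0,0), heading=0, pen down
FD 2.8: (0,0) -> (2.8,0) [heading=0, draw]
FD 13.6: (2.8,0) -> (16.4,0) [heading=0, draw]
RT 60: heading 0 -> 300
FD 2.4: (16.4,0) -> (17.6,-2.078) [heading=300, draw]
LT 72: heading 300 -> 12
RT 45: heading 12 -> 327
FD 7.9: (17.6,-2.078) -> (24.225,-6.381) [heading=327, draw]
PD: pen down
LT 90: heading 327 -> 57
LT 30: heading 57 -> 87
RT 144: heading 87 -> 303
RT 15: heading 303 -> 288
FD 13.7: (24.225,-6.381) -> (28.459,-19.411) [heading=288, draw]
Final: pos=(28.459,-19.411), heading=288, 5 segment(s) drawn

Start position: (0, 0)
Final position: (28.459, -19.411)
Distance = 34.448; >= 1e-6 -> NOT closed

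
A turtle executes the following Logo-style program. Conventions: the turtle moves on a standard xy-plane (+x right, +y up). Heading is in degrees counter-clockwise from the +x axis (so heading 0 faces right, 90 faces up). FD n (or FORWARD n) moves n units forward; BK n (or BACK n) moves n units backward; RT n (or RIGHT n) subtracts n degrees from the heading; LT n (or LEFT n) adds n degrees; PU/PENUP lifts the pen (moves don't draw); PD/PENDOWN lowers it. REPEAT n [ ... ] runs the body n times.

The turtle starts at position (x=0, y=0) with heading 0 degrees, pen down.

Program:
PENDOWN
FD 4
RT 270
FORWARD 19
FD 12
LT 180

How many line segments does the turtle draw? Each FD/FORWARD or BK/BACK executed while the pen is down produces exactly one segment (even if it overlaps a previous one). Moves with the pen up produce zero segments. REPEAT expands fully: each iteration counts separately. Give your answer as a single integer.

Answer: 3

Derivation:
Executing turtle program step by step:
Start: pos=(0,0), heading=0, pen down
PD: pen down
FD 4: (0,0) -> (4,0) [heading=0, draw]
RT 270: heading 0 -> 90
FD 19: (4,0) -> (4,19) [heading=90, draw]
FD 12: (4,19) -> (4,31) [heading=90, draw]
LT 180: heading 90 -> 270
Final: pos=(4,31), heading=270, 3 segment(s) drawn
Segments drawn: 3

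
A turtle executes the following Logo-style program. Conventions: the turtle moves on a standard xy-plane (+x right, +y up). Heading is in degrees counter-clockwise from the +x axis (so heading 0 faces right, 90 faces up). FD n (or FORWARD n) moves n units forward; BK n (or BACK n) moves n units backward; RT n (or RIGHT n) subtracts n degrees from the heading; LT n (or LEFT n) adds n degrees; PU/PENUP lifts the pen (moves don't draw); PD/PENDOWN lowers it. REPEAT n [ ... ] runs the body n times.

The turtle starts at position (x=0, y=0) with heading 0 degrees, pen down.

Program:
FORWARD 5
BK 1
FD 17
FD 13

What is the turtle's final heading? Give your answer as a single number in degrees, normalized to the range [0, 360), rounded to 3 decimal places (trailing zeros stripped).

Answer: 0

Derivation:
Executing turtle program step by step:
Start: pos=(0,0), heading=0, pen down
FD 5: (0,0) -> (5,0) [heading=0, draw]
BK 1: (5,0) -> (4,0) [heading=0, draw]
FD 17: (4,0) -> (21,0) [heading=0, draw]
FD 13: (21,0) -> (34,0) [heading=0, draw]
Final: pos=(34,0), heading=0, 4 segment(s) drawn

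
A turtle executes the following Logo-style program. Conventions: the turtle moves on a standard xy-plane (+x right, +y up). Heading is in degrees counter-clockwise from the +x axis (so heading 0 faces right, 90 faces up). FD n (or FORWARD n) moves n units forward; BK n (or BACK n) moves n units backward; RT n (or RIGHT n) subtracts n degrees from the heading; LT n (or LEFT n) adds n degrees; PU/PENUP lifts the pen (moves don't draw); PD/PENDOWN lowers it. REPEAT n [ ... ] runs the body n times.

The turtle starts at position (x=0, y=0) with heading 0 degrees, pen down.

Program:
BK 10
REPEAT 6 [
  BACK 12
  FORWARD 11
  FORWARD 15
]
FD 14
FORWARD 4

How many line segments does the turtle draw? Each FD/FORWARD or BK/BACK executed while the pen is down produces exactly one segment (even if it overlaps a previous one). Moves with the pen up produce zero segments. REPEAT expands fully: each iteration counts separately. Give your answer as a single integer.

Executing turtle program step by step:
Start: pos=(0,0), heading=0, pen down
BK 10: (0,0) -> (-10,0) [heading=0, draw]
REPEAT 6 [
  -- iteration 1/6 --
  BK 12: (-10,0) -> (-22,0) [heading=0, draw]
  FD 11: (-22,0) -> (-11,0) [heading=0, draw]
  FD 15: (-11,0) -> (4,0) [heading=0, draw]
  -- iteration 2/6 --
  BK 12: (4,0) -> (-8,0) [heading=0, draw]
  FD 11: (-8,0) -> (3,0) [heading=0, draw]
  FD 15: (3,0) -> (18,0) [heading=0, draw]
  -- iteration 3/6 --
  BK 12: (18,0) -> (6,0) [heading=0, draw]
  FD 11: (6,0) -> (17,0) [heading=0, draw]
  FD 15: (17,0) -> (32,0) [heading=0, draw]
  -- iteration 4/6 --
  BK 12: (32,0) -> (20,0) [heading=0, draw]
  FD 11: (20,0) -> (31,0) [heading=0, draw]
  FD 15: (31,0) -> (46,0) [heading=0, draw]
  -- iteration 5/6 --
  BK 12: (46,0) -> (34,0) [heading=0, draw]
  FD 11: (34,0) -> (45,0) [heading=0, draw]
  FD 15: (45,0) -> (60,0) [heading=0, draw]
  -- iteration 6/6 --
  BK 12: (60,0) -> (48,0) [heading=0, draw]
  FD 11: (48,0) -> (59,0) [heading=0, draw]
  FD 15: (59,0) -> (74,0) [heading=0, draw]
]
FD 14: (74,0) -> (88,0) [heading=0, draw]
FD 4: (88,0) -> (92,0) [heading=0, draw]
Final: pos=(92,0), heading=0, 21 segment(s) drawn
Segments drawn: 21

Answer: 21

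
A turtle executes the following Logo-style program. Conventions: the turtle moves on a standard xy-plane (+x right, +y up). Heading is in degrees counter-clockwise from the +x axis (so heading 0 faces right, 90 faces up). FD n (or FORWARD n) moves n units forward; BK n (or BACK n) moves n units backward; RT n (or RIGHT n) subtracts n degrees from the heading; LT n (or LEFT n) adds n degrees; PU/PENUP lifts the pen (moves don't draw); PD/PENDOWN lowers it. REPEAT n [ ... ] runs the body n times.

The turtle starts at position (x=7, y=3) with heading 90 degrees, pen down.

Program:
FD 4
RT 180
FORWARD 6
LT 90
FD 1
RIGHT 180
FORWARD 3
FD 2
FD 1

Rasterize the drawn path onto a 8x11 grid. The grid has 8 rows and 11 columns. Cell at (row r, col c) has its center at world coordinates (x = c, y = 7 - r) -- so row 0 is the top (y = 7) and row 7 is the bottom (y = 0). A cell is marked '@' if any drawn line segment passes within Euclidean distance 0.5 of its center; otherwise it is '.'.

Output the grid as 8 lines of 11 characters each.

Answer: .......@...
.......@...
.......@...
.......@...
.......@...
.......@...
..@@@@@@@..
...........

Derivation:
Segment 0: (7,3) -> (7,7)
Segment 1: (7,7) -> (7,1)
Segment 2: (7,1) -> (8,1)
Segment 3: (8,1) -> (5,1)
Segment 4: (5,1) -> (3,1)
Segment 5: (3,1) -> (2,1)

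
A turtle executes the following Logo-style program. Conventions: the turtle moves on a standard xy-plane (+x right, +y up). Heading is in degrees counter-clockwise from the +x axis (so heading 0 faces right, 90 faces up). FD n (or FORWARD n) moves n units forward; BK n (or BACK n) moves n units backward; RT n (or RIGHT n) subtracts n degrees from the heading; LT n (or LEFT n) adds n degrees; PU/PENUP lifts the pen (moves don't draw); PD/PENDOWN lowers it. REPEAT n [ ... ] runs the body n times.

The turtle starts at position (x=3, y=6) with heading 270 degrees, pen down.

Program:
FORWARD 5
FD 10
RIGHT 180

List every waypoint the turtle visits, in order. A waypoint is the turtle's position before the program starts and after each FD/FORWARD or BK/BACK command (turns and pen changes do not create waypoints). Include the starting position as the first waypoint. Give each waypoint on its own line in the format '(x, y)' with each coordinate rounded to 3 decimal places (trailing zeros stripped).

Executing turtle program step by step:
Start: pos=(3,6), heading=270, pen down
FD 5: (3,6) -> (3,1) [heading=270, draw]
FD 10: (3,1) -> (3,-9) [heading=270, draw]
RT 180: heading 270 -> 90
Final: pos=(3,-9), heading=90, 2 segment(s) drawn
Waypoints (3 total):
(3, 6)
(3, 1)
(3, -9)

Answer: (3, 6)
(3, 1)
(3, -9)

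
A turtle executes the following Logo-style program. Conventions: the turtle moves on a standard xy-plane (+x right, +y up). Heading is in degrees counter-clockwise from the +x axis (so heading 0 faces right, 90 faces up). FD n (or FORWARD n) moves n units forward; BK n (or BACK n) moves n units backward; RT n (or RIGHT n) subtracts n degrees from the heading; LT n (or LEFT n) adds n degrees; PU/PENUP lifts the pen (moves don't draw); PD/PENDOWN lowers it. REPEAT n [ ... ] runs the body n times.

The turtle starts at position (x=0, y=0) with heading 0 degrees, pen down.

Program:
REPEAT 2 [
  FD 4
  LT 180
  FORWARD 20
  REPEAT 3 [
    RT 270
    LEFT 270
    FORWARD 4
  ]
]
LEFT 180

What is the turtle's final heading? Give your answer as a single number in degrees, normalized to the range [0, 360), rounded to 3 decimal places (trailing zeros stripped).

Answer: 180

Derivation:
Executing turtle program step by step:
Start: pos=(0,0), heading=0, pen down
REPEAT 2 [
  -- iteration 1/2 --
  FD 4: (0,0) -> (4,0) [heading=0, draw]
  LT 180: heading 0 -> 180
  FD 20: (4,0) -> (-16,0) [heading=180, draw]
  REPEAT 3 [
    -- iteration 1/3 --
    RT 270: heading 180 -> 270
    LT 270: heading 270 -> 180
    FD 4: (-16,0) -> (-20,0) [heading=180, draw]
    -- iteration 2/3 --
    RT 270: heading 180 -> 270
    LT 270: heading 270 -> 180
    FD 4: (-20,0) -> (-24,0) [heading=180, draw]
    -- iteration 3/3 --
    RT 270: heading 180 -> 270
    LT 270: heading 270 -> 180
    FD 4: (-24,0) -> (-28,0) [heading=180, draw]
  ]
  -- iteration 2/2 --
  FD 4: (-28,0) -> (-32,0) [heading=180, draw]
  LT 180: heading 180 -> 0
  FD 20: (-32,0) -> (-12,0) [heading=0, draw]
  REPEAT 3 [
    -- iteration 1/3 --
    RT 270: heading 0 -> 90
    LT 270: heading 90 -> 0
    FD 4: (-12,0) -> (-8,0) [heading=0, draw]
    -- iteration 2/3 --
    RT 270: heading 0 -> 90
    LT 270: heading 90 -> 0
    FD 4: (-8,0) -> (-4,0) [heading=0, draw]
    -- iteration 3/3 --
    RT 270: heading 0 -> 90
    LT 270: heading 90 -> 0
    FD 4: (-4,0) -> (0,0) [heading=0, draw]
  ]
]
LT 180: heading 0 -> 180
Final: pos=(0,0), heading=180, 10 segment(s) drawn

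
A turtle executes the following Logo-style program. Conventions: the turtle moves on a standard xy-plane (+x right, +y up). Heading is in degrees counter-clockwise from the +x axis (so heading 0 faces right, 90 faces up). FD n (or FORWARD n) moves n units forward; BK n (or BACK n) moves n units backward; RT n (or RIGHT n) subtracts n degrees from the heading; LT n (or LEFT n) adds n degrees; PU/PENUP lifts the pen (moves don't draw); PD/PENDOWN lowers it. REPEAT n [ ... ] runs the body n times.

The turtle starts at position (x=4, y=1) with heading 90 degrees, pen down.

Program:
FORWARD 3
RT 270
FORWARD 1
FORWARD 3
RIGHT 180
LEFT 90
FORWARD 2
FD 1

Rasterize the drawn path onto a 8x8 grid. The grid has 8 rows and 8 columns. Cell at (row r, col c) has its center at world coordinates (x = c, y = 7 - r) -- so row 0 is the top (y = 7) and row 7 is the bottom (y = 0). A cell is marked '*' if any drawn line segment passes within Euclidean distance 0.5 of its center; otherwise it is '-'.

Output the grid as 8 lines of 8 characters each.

Segment 0: (4,1) -> (4,4)
Segment 1: (4,4) -> (3,4)
Segment 2: (3,4) -> (0,4)
Segment 3: (0,4) -> (-0,6)
Segment 4: (-0,6) -> (-0,7)

Answer: *-------
*-------
*-------
*****---
----*---
----*---
----*---
--------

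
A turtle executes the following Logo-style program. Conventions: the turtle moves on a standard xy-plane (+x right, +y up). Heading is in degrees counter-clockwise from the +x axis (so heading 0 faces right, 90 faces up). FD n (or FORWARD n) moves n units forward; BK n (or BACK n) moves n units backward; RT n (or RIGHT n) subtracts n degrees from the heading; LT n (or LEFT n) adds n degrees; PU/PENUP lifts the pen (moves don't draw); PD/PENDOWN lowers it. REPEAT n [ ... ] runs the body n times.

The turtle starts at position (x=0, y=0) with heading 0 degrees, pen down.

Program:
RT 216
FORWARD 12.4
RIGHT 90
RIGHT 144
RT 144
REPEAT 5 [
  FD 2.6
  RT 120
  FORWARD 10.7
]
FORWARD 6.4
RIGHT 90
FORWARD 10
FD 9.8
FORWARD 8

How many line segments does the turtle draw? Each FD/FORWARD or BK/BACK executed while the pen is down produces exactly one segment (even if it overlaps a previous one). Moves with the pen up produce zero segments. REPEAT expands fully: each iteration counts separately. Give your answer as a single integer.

Answer: 15

Derivation:
Executing turtle program step by step:
Start: pos=(0,0), heading=0, pen down
RT 216: heading 0 -> 144
FD 12.4: (0,0) -> (-10.032,7.289) [heading=144, draw]
RT 90: heading 144 -> 54
RT 144: heading 54 -> 270
RT 144: heading 270 -> 126
REPEAT 5 [
  -- iteration 1/5 --
  FD 2.6: (-10.032,7.289) -> (-11.56,9.392) [heading=126, draw]
  RT 120: heading 126 -> 6
  FD 10.7: (-11.56,9.392) -> (-0.919,10.51) [heading=6, draw]
  -- iteration 2/5 --
  FD 2.6: (-0.919,10.51) -> (1.667,10.782) [heading=6, draw]
  RT 120: heading 6 -> 246
  FD 10.7: (1.667,10.782) -> (-2.685,1.007) [heading=246, draw]
  -- iteration 3/5 --
  FD 2.6: (-2.685,1.007) -> (-3.743,-1.368) [heading=246, draw]
  RT 120: heading 246 -> 126
  FD 10.7: (-3.743,-1.368) -> (-10.032,7.289) [heading=126, draw]
  -- iteration 4/5 --
  FD 2.6: (-10.032,7.289) -> (-11.56,9.392) [heading=126, draw]
  RT 120: heading 126 -> 6
  FD 10.7: (-11.56,9.392) -> (-0.919,10.51) [heading=6, draw]
  -- iteration 5/5 --
  FD 2.6: (-0.919,10.51) -> (1.667,10.782) [heading=6, draw]
  RT 120: heading 6 -> 246
  FD 10.7: (1.667,10.782) -> (-2.685,1.007) [heading=246, draw]
]
FD 6.4: (-2.685,1.007) -> (-5.288,-4.839) [heading=246, draw]
RT 90: heading 246 -> 156
FD 10: (-5.288,-4.839) -> (-14.424,-0.772) [heading=156, draw]
FD 9.8: (-14.424,-0.772) -> (-23.376,3.214) [heading=156, draw]
FD 8: (-23.376,3.214) -> (-30.685,6.468) [heading=156, draw]
Final: pos=(-30.685,6.468), heading=156, 15 segment(s) drawn
Segments drawn: 15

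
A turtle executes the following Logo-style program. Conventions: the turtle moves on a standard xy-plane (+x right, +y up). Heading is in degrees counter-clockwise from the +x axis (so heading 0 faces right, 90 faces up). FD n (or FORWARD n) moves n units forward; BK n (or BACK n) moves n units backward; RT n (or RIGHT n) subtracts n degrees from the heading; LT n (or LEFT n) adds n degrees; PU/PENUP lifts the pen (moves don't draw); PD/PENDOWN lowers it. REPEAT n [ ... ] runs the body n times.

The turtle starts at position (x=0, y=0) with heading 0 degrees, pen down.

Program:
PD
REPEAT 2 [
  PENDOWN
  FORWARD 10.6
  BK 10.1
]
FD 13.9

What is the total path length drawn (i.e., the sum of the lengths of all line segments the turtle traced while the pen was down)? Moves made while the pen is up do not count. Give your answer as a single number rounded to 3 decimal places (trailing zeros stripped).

Executing turtle program step by step:
Start: pos=(0,0), heading=0, pen down
PD: pen down
REPEAT 2 [
  -- iteration 1/2 --
  PD: pen down
  FD 10.6: (0,0) -> (10.6,0) [heading=0, draw]
  BK 10.1: (10.6,0) -> (0.5,0) [heading=0, draw]
  -- iteration 2/2 --
  PD: pen down
  FD 10.6: (0.5,0) -> (11.1,0) [heading=0, draw]
  BK 10.1: (11.1,0) -> (1,0) [heading=0, draw]
]
FD 13.9: (1,0) -> (14.9,0) [heading=0, draw]
Final: pos=(14.9,0), heading=0, 5 segment(s) drawn

Segment lengths:
  seg 1: (0,0) -> (10.6,0), length = 10.6
  seg 2: (10.6,0) -> (0.5,0), length = 10.1
  seg 3: (0.5,0) -> (11.1,0), length = 10.6
  seg 4: (11.1,0) -> (1,0), length = 10.1
  seg 5: (1,0) -> (14.9,0), length = 13.9
Total = 55.3

Answer: 55.3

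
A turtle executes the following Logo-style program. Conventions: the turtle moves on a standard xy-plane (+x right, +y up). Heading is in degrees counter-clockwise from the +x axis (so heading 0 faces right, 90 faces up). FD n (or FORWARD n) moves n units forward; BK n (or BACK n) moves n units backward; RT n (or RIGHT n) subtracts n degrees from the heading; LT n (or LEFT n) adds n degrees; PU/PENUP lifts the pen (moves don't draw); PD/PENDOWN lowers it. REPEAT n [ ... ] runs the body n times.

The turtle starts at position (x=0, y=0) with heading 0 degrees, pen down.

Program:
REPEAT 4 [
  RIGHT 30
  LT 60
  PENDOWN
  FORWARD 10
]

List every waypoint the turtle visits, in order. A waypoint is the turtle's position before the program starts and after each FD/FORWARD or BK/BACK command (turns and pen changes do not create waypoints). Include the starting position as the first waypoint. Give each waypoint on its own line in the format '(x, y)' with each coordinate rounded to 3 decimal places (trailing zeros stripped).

Answer: (0, 0)
(8.66, 5)
(13.66, 13.66)
(13.66, 23.66)
(8.66, 32.321)

Derivation:
Executing turtle program step by step:
Start: pos=(0,0), heading=0, pen down
REPEAT 4 [
  -- iteration 1/4 --
  RT 30: heading 0 -> 330
  LT 60: heading 330 -> 30
  PD: pen down
  FD 10: (0,0) -> (8.66,5) [heading=30, draw]
  -- iteration 2/4 --
  RT 30: heading 30 -> 0
  LT 60: heading 0 -> 60
  PD: pen down
  FD 10: (8.66,5) -> (13.66,13.66) [heading=60, draw]
  -- iteration 3/4 --
  RT 30: heading 60 -> 30
  LT 60: heading 30 -> 90
  PD: pen down
  FD 10: (13.66,13.66) -> (13.66,23.66) [heading=90, draw]
  -- iteration 4/4 --
  RT 30: heading 90 -> 60
  LT 60: heading 60 -> 120
  PD: pen down
  FD 10: (13.66,23.66) -> (8.66,32.321) [heading=120, draw]
]
Final: pos=(8.66,32.321), heading=120, 4 segment(s) drawn
Waypoints (5 total):
(0, 0)
(8.66, 5)
(13.66, 13.66)
(13.66, 23.66)
(8.66, 32.321)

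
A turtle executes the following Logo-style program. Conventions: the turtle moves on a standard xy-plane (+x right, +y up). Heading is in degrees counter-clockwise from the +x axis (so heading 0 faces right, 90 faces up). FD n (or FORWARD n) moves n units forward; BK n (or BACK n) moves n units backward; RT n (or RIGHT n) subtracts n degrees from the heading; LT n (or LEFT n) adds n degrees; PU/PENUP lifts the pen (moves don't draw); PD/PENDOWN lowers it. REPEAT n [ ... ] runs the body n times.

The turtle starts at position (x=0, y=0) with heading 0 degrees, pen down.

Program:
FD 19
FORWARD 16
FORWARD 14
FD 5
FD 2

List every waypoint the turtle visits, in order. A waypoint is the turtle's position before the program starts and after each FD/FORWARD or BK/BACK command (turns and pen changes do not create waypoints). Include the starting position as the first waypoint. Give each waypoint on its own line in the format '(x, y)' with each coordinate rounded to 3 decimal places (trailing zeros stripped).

Executing turtle program step by step:
Start: pos=(0,0), heading=0, pen down
FD 19: (0,0) -> (19,0) [heading=0, draw]
FD 16: (19,0) -> (35,0) [heading=0, draw]
FD 14: (35,0) -> (49,0) [heading=0, draw]
FD 5: (49,0) -> (54,0) [heading=0, draw]
FD 2: (54,0) -> (56,0) [heading=0, draw]
Final: pos=(56,0), heading=0, 5 segment(s) drawn
Waypoints (6 total):
(0, 0)
(19, 0)
(35, 0)
(49, 0)
(54, 0)
(56, 0)

Answer: (0, 0)
(19, 0)
(35, 0)
(49, 0)
(54, 0)
(56, 0)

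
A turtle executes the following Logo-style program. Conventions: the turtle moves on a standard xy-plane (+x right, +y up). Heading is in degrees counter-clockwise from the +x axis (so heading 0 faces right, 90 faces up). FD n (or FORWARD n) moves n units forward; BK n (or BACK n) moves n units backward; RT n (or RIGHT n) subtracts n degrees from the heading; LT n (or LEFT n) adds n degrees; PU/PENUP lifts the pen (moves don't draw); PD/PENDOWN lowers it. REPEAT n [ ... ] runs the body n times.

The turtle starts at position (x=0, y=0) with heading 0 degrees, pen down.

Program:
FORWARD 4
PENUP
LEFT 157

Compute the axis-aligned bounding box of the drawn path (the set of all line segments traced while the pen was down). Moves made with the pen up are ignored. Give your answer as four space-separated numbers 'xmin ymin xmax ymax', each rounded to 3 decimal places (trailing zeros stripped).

Executing turtle program step by step:
Start: pos=(0,0), heading=0, pen down
FD 4: (0,0) -> (4,0) [heading=0, draw]
PU: pen up
LT 157: heading 0 -> 157
Final: pos=(4,0), heading=157, 1 segment(s) drawn

Segment endpoints: x in {0, 4}, y in {0}
xmin=0, ymin=0, xmax=4, ymax=0

Answer: 0 0 4 0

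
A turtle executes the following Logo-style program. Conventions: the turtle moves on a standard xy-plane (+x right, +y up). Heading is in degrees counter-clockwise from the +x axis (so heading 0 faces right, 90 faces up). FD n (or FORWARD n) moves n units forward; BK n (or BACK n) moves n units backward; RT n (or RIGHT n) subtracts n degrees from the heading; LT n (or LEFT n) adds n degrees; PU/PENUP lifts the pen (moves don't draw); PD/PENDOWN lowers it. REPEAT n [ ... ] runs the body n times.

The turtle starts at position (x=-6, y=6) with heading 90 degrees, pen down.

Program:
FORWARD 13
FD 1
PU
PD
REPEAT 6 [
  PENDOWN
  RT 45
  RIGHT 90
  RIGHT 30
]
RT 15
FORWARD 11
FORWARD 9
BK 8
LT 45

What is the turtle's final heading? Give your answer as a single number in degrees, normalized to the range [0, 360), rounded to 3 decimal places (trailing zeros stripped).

Answer: 210

Derivation:
Executing turtle program step by step:
Start: pos=(-6,6), heading=90, pen down
FD 13: (-6,6) -> (-6,19) [heading=90, draw]
FD 1: (-6,19) -> (-6,20) [heading=90, draw]
PU: pen up
PD: pen down
REPEAT 6 [
  -- iteration 1/6 --
  PD: pen down
  RT 45: heading 90 -> 45
  RT 90: heading 45 -> 315
  RT 30: heading 315 -> 285
  -- iteration 2/6 --
  PD: pen down
  RT 45: heading 285 -> 240
  RT 90: heading 240 -> 150
  RT 30: heading 150 -> 120
  -- iteration 3/6 --
  PD: pen down
  RT 45: heading 120 -> 75
  RT 90: heading 75 -> 345
  RT 30: heading 345 -> 315
  -- iteration 4/6 --
  PD: pen down
  RT 45: heading 315 -> 270
  RT 90: heading 270 -> 180
  RT 30: heading 180 -> 150
  -- iteration 5/6 --
  PD: pen down
  RT 45: heading 150 -> 105
  RT 90: heading 105 -> 15
  RT 30: heading 15 -> 345
  -- iteration 6/6 --
  PD: pen down
  RT 45: heading 345 -> 300
  RT 90: heading 300 -> 210
  RT 30: heading 210 -> 180
]
RT 15: heading 180 -> 165
FD 11: (-6,20) -> (-16.625,22.847) [heading=165, draw]
FD 9: (-16.625,22.847) -> (-25.319,25.176) [heading=165, draw]
BK 8: (-25.319,25.176) -> (-17.591,23.106) [heading=165, draw]
LT 45: heading 165 -> 210
Final: pos=(-17.591,23.106), heading=210, 5 segment(s) drawn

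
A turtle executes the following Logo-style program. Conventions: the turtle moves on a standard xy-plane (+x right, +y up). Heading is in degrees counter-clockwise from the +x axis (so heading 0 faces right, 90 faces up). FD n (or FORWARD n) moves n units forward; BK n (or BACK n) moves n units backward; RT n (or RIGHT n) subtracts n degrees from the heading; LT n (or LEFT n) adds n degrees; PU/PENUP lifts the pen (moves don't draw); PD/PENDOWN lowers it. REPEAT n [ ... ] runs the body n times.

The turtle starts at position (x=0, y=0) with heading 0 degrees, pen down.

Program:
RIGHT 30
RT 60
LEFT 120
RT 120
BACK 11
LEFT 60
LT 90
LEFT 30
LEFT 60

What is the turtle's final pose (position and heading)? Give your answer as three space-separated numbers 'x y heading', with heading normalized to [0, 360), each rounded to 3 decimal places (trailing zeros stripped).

Answer: 0 11 150

Derivation:
Executing turtle program step by step:
Start: pos=(0,0), heading=0, pen down
RT 30: heading 0 -> 330
RT 60: heading 330 -> 270
LT 120: heading 270 -> 30
RT 120: heading 30 -> 270
BK 11: (0,0) -> (0,11) [heading=270, draw]
LT 60: heading 270 -> 330
LT 90: heading 330 -> 60
LT 30: heading 60 -> 90
LT 60: heading 90 -> 150
Final: pos=(0,11), heading=150, 1 segment(s) drawn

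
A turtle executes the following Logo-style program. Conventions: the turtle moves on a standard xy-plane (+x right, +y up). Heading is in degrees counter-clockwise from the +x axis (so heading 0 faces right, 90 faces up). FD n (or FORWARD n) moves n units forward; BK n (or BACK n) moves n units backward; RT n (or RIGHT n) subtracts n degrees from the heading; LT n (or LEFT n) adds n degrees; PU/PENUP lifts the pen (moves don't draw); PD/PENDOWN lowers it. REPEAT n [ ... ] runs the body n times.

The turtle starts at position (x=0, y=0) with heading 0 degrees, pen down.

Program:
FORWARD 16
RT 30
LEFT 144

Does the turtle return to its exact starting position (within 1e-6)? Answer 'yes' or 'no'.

Answer: no

Derivation:
Executing turtle program step by step:
Start: pos=(0,0), heading=0, pen down
FD 16: (0,0) -> (16,0) [heading=0, draw]
RT 30: heading 0 -> 330
LT 144: heading 330 -> 114
Final: pos=(16,0), heading=114, 1 segment(s) drawn

Start position: (0, 0)
Final position: (16, 0)
Distance = 16; >= 1e-6 -> NOT closed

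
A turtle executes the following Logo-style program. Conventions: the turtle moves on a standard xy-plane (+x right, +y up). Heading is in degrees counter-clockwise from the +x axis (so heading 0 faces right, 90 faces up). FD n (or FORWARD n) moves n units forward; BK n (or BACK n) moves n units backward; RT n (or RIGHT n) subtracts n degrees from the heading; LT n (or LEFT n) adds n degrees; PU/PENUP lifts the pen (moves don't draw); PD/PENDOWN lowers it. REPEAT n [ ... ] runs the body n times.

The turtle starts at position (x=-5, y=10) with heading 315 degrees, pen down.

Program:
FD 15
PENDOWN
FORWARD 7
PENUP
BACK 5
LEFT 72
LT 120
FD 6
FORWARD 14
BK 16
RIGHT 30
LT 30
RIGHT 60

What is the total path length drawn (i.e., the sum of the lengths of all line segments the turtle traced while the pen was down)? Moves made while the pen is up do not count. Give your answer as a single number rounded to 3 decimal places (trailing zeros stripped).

Answer: 22

Derivation:
Executing turtle program step by step:
Start: pos=(-5,10), heading=315, pen down
FD 15: (-5,10) -> (5.607,-0.607) [heading=315, draw]
PD: pen down
FD 7: (5.607,-0.607) -> (10.556,-5.556) [heading=315, draw]
PU: pen up
BK 5: (10.556,-5.556) -> (7.021,-2.021) [heading=315, move]
LT 72: heading 315 -> 27
LT 120: heading 27 -> 147
FD 6: (7.021,-2.021) -> (1.989,1.247) [heading=147, move]
FD 14: (1.989,1.247) -> (-9.753,8.872) [heading=147, move]
BK 16: (-9.753,8.872) -> (3.666,0.158) [heading=147, move]
RT 30: heading 147 -> 117
LT 30: heading 117 -> 147
RT 60: heading 147 -> 87
Final: pos=(3.666,0.158), heading=87, 2 segment(s) drawn

Segment lengths:
  seg 1: (-5,10) -> (5.607,-0.607), length = 15
  seg 2: (5.607,-0.607) -> (10.556,-5.556), length = 7
Total = 22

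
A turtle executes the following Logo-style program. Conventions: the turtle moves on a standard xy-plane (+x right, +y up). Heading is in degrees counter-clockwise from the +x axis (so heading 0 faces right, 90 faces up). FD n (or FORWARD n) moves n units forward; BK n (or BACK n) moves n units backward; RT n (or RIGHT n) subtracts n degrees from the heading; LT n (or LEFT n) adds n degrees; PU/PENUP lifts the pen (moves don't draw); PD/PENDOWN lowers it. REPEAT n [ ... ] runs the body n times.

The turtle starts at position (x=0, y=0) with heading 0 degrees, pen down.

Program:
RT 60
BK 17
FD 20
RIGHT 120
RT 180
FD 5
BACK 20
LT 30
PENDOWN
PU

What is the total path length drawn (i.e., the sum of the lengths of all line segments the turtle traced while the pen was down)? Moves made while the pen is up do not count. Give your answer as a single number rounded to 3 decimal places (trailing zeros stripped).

Executing turtle program step by step:
Start: pos=(0,0), heading=0, pen down
RT 60: heading 0 -> 300
BK 17: (0,0) -> (-8.5,14.722) [heading=300, draw]
FD 20: (-8.5,14.722) -> (1.5,-2.598) [heading=300, draw]
RT 120: heading 300 -> 180
RT 180: heading 180 -> 0
FD 5: (1.5,-2.598) -> (6.5,-2.598) [heading=0, draw]
BK 20: (6.5,-2.598) -> (-13.5,-2.598) [heading=0, draw]
LT 30: heading 0 -> 30
PD: pen down
PU: pen up
Final: pos=(-13.5,-2.598), heading=30, 4 segment(s) drawn

Segment lengths:
  seg 1: (0,0) -> (-8.5,14.722), length = 17
  seg 2: (-8.5,14.722) -> (1.5,-2.598), length = 20
  seg 3: (1.5,-2.598) -> (6.5,-2.598), length = 5
  seg 4: (6.5,-2.598) -> (-13.5,-2.598), length = 20
Total = 62

Answer: 62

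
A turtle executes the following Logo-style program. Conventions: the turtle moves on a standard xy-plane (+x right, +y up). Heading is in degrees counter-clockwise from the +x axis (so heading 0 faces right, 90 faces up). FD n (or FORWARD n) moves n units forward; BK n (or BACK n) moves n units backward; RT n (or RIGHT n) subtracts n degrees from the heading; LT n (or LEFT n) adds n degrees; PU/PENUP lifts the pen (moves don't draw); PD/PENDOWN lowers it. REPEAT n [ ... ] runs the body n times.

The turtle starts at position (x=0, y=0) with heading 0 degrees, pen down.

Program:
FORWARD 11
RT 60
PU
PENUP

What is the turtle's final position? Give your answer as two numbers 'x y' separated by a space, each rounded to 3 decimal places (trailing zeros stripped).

Answer: 11 0

Derivation:
Executing turtle program step by step:
Start: pos=(0,0), heading=0, pen down
FD 11: (0,0) -> (11,0) [heading=0, draw]
RT 60: heading 0 -> 300
PU: pen up
PU: pen up
Final: pos=(11,0), heading=300, 1 segment(s) drawn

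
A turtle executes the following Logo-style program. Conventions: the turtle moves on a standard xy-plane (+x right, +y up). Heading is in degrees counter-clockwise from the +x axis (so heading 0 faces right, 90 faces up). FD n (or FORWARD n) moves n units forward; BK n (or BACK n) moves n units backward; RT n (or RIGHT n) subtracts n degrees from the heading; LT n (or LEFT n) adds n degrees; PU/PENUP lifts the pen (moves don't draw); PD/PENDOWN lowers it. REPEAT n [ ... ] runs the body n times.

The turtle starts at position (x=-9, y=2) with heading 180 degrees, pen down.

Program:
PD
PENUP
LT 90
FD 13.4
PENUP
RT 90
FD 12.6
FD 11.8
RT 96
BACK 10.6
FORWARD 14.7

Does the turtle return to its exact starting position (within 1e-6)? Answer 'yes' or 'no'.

Executing turtle program step by step:
Start: pos=(-9,2), heading=180, pen down
PD: pen down
PU: pen up
LT 90: heading 180 -> 270
FD 13.4: (-9,2) -> (-9,-11.4) [heading=270, move]
PU: pen up
RT 90: heading 270 -> 180
FD 12.6: (-9,-11.4) -> (-21.6,-11.4) [heading=180, move]
FD 11.8: (-21.6,-11.4) -> (-33.4,-11.4) [heading=180, move]
RT 96: heading 180 -> 84
BK 10.6: (-33.4,-11.4) -> (-34.508,-21.942) [heading=84, move]
FD 14.7: (-34.508,-21.942) -> (-32.971,-7.322) [heading=84, move]
Final: pos=(-32.971,-7.322), heading=84, 0 segment(s) drawn

Start position: (-9, 2)
Final position: (-32.971, -7.322)
Distance = 25.72; >= 1e-6 -> NOT closed

Answer: no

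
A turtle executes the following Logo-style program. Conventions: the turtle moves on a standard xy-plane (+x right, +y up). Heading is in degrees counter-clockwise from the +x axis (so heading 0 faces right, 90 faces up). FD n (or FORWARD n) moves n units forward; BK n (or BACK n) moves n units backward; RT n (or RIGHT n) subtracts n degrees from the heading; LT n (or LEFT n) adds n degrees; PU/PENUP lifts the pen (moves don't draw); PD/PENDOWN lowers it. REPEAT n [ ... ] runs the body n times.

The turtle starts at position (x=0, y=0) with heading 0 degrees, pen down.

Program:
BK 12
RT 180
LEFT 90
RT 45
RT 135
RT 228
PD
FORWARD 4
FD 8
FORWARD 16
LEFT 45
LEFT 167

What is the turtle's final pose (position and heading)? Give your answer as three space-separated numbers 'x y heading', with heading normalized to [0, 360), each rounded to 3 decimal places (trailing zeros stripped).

Answer: -32.808 -18.736 74

Derivation:
Executing turtle program step by step:
Start: pos=(0,0), heading=0, pen down
BK 12: (0,0) -> (-12,0) [heading=0, draw]
RT 180: heading 0 -> 180
LT 90: heading 180 -> 270
RT 45: heading 270 -> 225
RT 135: heading 225 -> 90
RT 228: heading 90 -> 222
PD: pen down
FD 4: (-12,0) -> (-14.973,-2.677) [heading=222, draw]
FD 8: (-14.973,-2.677) -> (-20.918,-8.03) [heading=222, draw]
FD 16: (-20.918,-8.03) -> (-32.808,-18.736) [heading=222, draw]
LT 45: heading 222 -> 267
LT 167: heading 267 -> 74
Final: pos=(-32.808,-18.736), heading=74, 4 segment(s) drawn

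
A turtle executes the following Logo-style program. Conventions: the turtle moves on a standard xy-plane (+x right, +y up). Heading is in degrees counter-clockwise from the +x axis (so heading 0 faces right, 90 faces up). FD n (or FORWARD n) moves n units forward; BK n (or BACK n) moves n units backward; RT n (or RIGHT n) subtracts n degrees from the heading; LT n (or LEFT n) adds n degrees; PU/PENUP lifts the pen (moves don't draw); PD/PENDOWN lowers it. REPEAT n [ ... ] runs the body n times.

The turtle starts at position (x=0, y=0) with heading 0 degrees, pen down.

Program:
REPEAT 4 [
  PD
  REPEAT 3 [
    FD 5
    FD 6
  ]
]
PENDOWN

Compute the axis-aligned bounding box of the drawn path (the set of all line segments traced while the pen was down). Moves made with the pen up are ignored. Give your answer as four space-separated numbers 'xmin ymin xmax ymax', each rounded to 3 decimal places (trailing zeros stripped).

Answer: 0 0 132 0

Derivation:
Executing turtle program step by step:
Start: pos=(0,0), heading=0, pen down
REPEAT 4 [
  -- iteration 1/4 --
  PD: pen down
  REPEAT 3 [
    -- iteration 1/3 --
    FD 5: (0,0) -> (5,0) [heading=0, draw]
    FD 6: (5,0) -> (11,0) [heading=0, draw]
    -- iteration 2/3 --
    FD 5: (11,0) -> (16,0) [heading=0, draw]
    FD 6: (16,0) -> (22,0) [heading=0, draw]
    -- iteration 3/3 --
    FD 5: (22,0) -> (27,0) [heading=0, draw]
    FD 6: (27,0) -> (33,0) [heading=0, draw]
  ]
  -- iteration 2/4 --
  PD: pen down
  REPEAT 3 [
    -- iteration 1/3 --
    FD 5: (33,0) -> (38,0) [heading=0, draw]
    FD 6: (38,0) -> (44,0) [heading=0, draw]
    -- iteration 2/3 --
    FD 5: (44,0) -> (49,0) [heading=0, draw]
    FD 6: (49,0) -> (55,0) [heading=0, draw]
    -- iteration 3/3 --
    FD 5: (55,0) -> (60,0) [heading=0, draw]
    FD 6: (60,0) -> (66,0) [heading=0, draw]
  ]
  -- iteration 3/4 --
  PD: pen down
  REPEAT 3 [
    -- iteration 1/3 --
    FD 5: (66,0) -> (71,0) [heading=0, draw]
    FD 6: (71,0) -> (77,0) [heading=0, draw]
    -- iteration 2/3 --
    FD 5: (77,0) -> (82,0) [heading=0, draw]
    FD 6: (82,0) -> (88,0) [heading=0, draw]
    -- iteration 3/3 --
    FD 5: (88,0) -> (93,0) [heading=0, draw]
    FD 6: (93,0) -> (99,0) [heading=0, draw]
  ]
  -- iteration 4/4 --
  PD: pen down
  REPEAT 3 [
    -- iteration 1/3 --
    FD 5: (99,0) -> (104,0) [heading=0, draw]
    FD 6: (104,0) -> (110,0) [heading=0, draw]
    -- iteration 2/3 --
    FD 5: (110,0) -> (115,0) [heading=0, draw]
    FD 6: (115,0) -> (121,0) [heading=0, draw]
    -- iteration 3/3 --
    FD 5: (121,0) -> (126,0) [heading=0, draw]
    FD 6: (126,0) -> (132,0) [heading=0, draw]
  ]
]
PD: pen down
Final: pos=(132,0), heading=0, 24 segment(s) drawn

Segment endpoints: x in {0, 5, 11, 16, 22, 27, 33, 38, 44, 49, 55, 60, 66, 71, 77, 82, 88, 93, 99, 104, 110, 115, 121, 126, 132}, y in {0}
xmin=0, ymin=0, xmax=132, ymax=0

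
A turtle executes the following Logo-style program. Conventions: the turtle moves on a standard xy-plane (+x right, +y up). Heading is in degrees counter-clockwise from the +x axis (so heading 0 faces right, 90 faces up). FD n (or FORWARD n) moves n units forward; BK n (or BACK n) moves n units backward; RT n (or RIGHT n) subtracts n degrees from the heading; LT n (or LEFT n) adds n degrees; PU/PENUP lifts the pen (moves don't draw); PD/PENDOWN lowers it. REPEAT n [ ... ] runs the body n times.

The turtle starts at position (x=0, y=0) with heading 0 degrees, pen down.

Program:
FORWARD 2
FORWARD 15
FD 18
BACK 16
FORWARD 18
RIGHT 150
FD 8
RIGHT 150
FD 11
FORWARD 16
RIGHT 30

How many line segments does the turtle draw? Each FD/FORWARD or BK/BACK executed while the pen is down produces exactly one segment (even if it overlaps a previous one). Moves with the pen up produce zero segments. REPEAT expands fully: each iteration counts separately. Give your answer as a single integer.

Executing turtle program step by step:
Start: pos=(0,0), heading=0, pen down
FD 2: (0,0) -> (2,0) [heading=0, draw]
FD 15: (2,0) -> (17,0) [heading=0, draw]
FD 18: (17,0) -> (35,0) [heading=0, draw]
BK 16: (35,0) -> (19,0) [heading=0, draw]
FD 18: (19,0) -> (37,0) [heading=0, draw]
RT 150: heading 0 -> 210
FD 8: (37,0) -> (30.072,-4) [heading=210, draw]
RT 150: heading 210 -> 60
FD 11: (30.072,-4) -> (35.572,5.526) [heading=60, draw]
FD 16: (35.572,5.526) -> (43.572,19.383) [heading=60, draw]
RT 30: heading 60 -> 30
Final: pos=(43.572,19.383), heading=30, 8 segment(s) drawn
Segments drawn: 8

Answer: 8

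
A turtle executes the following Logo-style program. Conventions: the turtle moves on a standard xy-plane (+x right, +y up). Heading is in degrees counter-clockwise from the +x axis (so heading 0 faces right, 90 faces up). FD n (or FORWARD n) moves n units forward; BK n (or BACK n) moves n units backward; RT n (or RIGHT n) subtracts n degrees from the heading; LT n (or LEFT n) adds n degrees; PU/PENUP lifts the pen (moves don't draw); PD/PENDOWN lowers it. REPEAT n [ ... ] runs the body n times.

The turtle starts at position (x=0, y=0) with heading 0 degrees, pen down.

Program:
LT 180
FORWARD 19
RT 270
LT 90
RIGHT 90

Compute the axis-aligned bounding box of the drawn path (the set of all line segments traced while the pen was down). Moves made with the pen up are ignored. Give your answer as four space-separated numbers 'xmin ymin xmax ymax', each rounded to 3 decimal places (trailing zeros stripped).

Executing turtle program step by step:
Start: pos=(0,0), heading=0, pen down
LT 180: heading 0 -> 180
FD 19: (0,0) -> (-19,0) [heading=180, draw]
RT 270: heading 180 -> 270
LT 90: heading 270 -> 0
RT 90: heading 0 -> 270
Final: pos=(-19,0), heading=270, 1 segment(s) drawn

Segment endpoints: x in {-19, 0}, y in {0, 0}
xmin=-19, ymin=0, xmax=0, ymax=0

Answer: -19 0 0 0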